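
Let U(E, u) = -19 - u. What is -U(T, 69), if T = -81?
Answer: 88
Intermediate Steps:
-U(T, 69) = -(-19 - 1*69) = -(-19 - 69) = -1*(-88) = 88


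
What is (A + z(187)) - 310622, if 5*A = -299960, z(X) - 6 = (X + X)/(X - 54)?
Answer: -49290490/133 ≈ -3.7061e+5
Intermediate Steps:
z(X) = 6 + 2*X/(-54 + X) (z(X) = 6 + (X + X)/(X - 54) = 6 + (2*X)/(-54 + X) = 6 + 2*X/(-54 + X))
A = -59992 (A = (⅕)*(-299960) = -59992)
(A + z(187)) - 310622 = (-59992 + 4*(-81 + 2*187)/(-54 + 187)) - 310622 = (-59992 + 4*(-81 + 374)/133) - 310622 = (-59992 + 4*(1/133)*293) - 310622 = (-59992 + 1172/133) - 310622 = -7977764/133 - 310622 = -49290490/133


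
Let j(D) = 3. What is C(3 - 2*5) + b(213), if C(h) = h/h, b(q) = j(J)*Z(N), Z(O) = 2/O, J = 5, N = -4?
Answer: -½ ≈ -0.50000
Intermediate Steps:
b(q) = -3/2 (b(q) = 3*(2/(-4)) = 3*(2*(-¼)) = 3*(-½) = -3/2)
C(h) = 1
C(3 - 2*5) + b(213) = 1 - 3/2 = -½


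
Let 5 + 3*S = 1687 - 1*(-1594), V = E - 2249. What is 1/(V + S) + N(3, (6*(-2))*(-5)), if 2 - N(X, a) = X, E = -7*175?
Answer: -2383/2382 ≈ -1.0004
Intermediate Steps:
E = -1225
N(X, a) = 2 - X
V = -3474 (V = -1225 - 2249 = -3474)
S = 1092 (S = -5/3 + (1687 - 1*(-1594))/3 = -5/3 + (1687 + 1594)/3 = -5/3 + (⅓)*3281 = -5/3 + 3281/3 = 1092)
1/(V + S) + N(3, (6*(-2))*(-5)) = 1/(-3474 + 1092) + (2 - 1*3) = 1/(-2382) + (2 - 3) = -1/2382 - 1 = -2383/2382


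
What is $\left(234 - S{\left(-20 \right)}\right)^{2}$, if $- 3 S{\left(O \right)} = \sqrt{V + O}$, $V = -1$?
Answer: $\frac{\left(702 + i \sqrt{21}\right)^{2}}{9} \approx 54754.0 + 714.88 i$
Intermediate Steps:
$S{\left(O \right)} = - \frac{\sqrt{-1 + O}}{3}$
$\left(234 - S{\left(-20 \right)}\right)^{2} = \left(234 - - \frac{\sqrt{-1 - 20}}{3}\right)^{2} = \left(234 - - \frac{\sqrt{-21}}{3}\right)^{2} = \left(234 - - \frac{i \sqrt{21}}{3}\right)^{2} = \left(234 + \frac{i \sqrt{21}}{3}\right)^{2}$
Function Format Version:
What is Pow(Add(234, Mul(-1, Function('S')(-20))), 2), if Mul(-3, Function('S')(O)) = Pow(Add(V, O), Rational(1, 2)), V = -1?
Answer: Mul(Rational(1, 9), Pow(Add(702, Mul(I, Pow(21, Rational(1, 2)))), 2)) ≈ Add(54754., Mul(714.88, I))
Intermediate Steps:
Function('S')(O) = Mul(Rational(-1, 3), Pow(Add(-1, O), Rational(1, 2)))
Pow(Add(234, Mul(-1, Function('S')(-20))), 2) = Pow(Add(234, Mul(-1, Mul(Rational(-1, 3), Pow(Add(-1, -20), Rational(1, 2))))), 2) = Pow(Add(234, Mul(-1, Mul(Rational(-1, 3), Pow(-21, Rational(1, 2))))), 2) = Pow(Add(234, Mul(-1, Mul(Rational(-1, 3), Mul(I, Pow(21, Rational(1, 2)))))), 2) = Pow(Add(234, Mul(-1, Mul(Rational(-1, 3), I, Pow(21, Rational(1, 2))))), 2) = Pow(Add(234, Mul(Rational(1, 3), I, Pow(21, Rational(1, 2)))), 2)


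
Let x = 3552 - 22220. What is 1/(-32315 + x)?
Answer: -1/50983 ≈ -1.9614e-5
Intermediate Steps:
x = -18668
1/(-32315 + x) = 1/(-32315 - 18668) = 1/(-50983) = -1/50983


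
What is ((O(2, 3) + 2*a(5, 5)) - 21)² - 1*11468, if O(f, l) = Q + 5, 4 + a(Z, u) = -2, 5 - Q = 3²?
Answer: -10444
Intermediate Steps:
Q = -4 (Q = 5 - 1*3² = 5 - 1*9 = 5 - 9 = -4)
a(Z, u) = -6 (a(Z, u) = -4 - 2 = -6)
O(f, l) = 1 (O(f, l) = -4 + 5 = 1)
((O(2, 3) + 2*a(5, 5)) - 21)² - 1*11468 = ((1 + 2*(-6)) - 21)² - 1*11468 = ((1 - 12) - 21)² - 11468 = (-11 - 21)² - 11468 = (-32)² - 11468 = 1024 - 11468 = -10444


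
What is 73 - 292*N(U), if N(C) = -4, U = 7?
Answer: 1241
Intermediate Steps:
73 - 292*N(U) = 73 - 292*(-4) = 73 + 1168 = 1241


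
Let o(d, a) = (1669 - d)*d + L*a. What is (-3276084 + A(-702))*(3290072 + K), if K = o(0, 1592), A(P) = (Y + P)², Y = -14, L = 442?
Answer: -11036401887008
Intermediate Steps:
o(d, a) = 442*a + d*(1669 - d) (o(d, a) = (1669 - d)*d + 442*a = d*(1669 - d) + 442*a = 442*a + d*(1669 - d))
A(P) = (-14 + P)²
K = 703664 (K = -1*0² + 442*1592 + 1669*0 = -1*0 + 703664 + 0 = 0 + 703664 + 0 = 703664)
(-3276084 + A(-702))*(3290072 + K) = (-3276084 + (-14 - 702)²)*(3290072 + 703664) = (-3276084 + (-716)²)*3993736 = (-3276084 + 512656)*3993736 = -2763428*3993736 = -11036401887008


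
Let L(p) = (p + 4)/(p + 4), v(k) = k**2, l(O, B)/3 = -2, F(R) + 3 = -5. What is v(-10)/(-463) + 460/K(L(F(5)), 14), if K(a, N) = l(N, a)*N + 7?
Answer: -220680/35651 ≈ -6.1900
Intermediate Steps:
F(R) = -8 (F(R) = -3 - 5 = -8)
l(O, B) = -6 (l(O, B) = 3*(-2) = -6)
L(p) = 1 (L(p) = (4 + p)/(4 + p) = 1)
K(a, N) = 7 - 6*N (K(a, N) = -6*N + 7 = 7 - 6*N)
v(-10)/(-463) + 460/K(L(F(5)), 14) = (-10)**2/(-463) + 460/(7 - 6*14) = 100*(-1/463) + 460/(7 - 84) = -100/463 + 460/(-77) = -100/463 + 460*(-1/77) = -100/463 - 460/77 = -220680/35651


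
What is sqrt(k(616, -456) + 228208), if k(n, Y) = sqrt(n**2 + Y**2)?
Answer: 2*sqrt(57052 + 2*sqrt(9178)) ≈ 478.51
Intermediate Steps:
k(n, Y) = sqrt(Y**2 + n**2)
sqrt(k(616, -456) + 228208) = sqrt(sqrt((-456)**2 + 616**2) + 228208) = sqrt(sqrt(207936 + 379456) + 228208) = sqrt(sqrt(587392) + 228208) = sqrt(8*sqrt(9178) + 228208) = sqrt(228208 + 8*sqrt(9178))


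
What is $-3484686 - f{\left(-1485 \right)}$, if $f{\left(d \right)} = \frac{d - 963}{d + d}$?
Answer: $- \frac{574973326}{165} \approx -3.4847 \cdot 10^{6}$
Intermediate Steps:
$f{\left(d \right)} = \frac{-963 + d}{2 d}$
$-3484686 - f{\left(-1485 \right)} = -3484686 - \frac{-963 - 1485}{2 \left(-1485\right)} = -3484686 - \frac{1}{2} \left(- \frac{1}{1485}\right) \left(-2448\right) = -3484686 - \frac{136}{165} = - \frac{574973326}{165}$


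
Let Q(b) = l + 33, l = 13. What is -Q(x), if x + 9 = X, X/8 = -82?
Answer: -46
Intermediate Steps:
X = -656 (X = 8*(-82) = -656)
x = -665 (x = -9 - 656 = -665)
Q(b) = 46 (Q(b) = 13 + 33 = 46)
-Q(x) = -1*46 = -46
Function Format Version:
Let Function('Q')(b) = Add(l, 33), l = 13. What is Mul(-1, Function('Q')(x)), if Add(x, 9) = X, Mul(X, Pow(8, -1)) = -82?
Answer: -46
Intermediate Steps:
X = -656 (X = Mul(8, -82) = -656)
x = -665 (x = Add(-9, -656) = -665)
Function('Q')(b) = 46 (Function('Q')(b) = Add(13, 33) = 46)
Mul(-1, Function('Q')(x)) = Mul(-1, 46) = -46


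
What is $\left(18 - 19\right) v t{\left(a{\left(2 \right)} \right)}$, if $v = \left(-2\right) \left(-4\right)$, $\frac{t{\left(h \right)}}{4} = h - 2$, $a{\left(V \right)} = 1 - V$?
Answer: $96$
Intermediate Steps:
$t{\left(h \right)} = -8 + 4 h$ ($t{\left(h \right)} = 4 \left(h - 2\right) = 4 \left(-2 + h\right) = -8 + 4 h$)
$v = 8$
$\left(18 - 19\right) v t{\left(a{\left(2 \right)} \right)} = \left(18 - 19\right) 8 \left(-8 + 4 \left(1 - 2\right)\right) = \left(-1\right) 8 \left(-8 + 4 \left(1 - 2\right)\right) = - 8 \left(-8 + 4 \left(-1\right)\right) = - 8 \left(-8 - 4\right) = \left(-8\right) \left(-12\right) = 96$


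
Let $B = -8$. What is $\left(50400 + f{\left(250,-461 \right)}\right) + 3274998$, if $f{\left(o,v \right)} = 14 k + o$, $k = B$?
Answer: $3325536$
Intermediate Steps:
$k = -8$
$f{\left(o,v \right)} = -112 + o$ ($f{\left(o,v \right)} = 14 \left(-8\right) + o = -112 + o$)
$\left(50400 + f{\left(250,-461 \right)}\right) + 3274998 = \left(50400 + \left(-112 + 250\right)\right) + 3274998 = \left(50400 + 138\right) + 3274998 = 50538 + 3274998 = 3325536$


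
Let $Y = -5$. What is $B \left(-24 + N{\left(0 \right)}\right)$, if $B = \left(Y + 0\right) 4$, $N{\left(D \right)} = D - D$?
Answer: $480$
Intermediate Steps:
$N{\left(D \right)} = 0$
$B = -20$ ($B = \left(-5 + 0\right) 4 = \left(-5\right) 4 = -20$)
$B \left(-24 + N{\left(0 \right)}\right) = - 20 \left(-24 + 0\right) = \left(-20\right) \left(-24\right) = 480$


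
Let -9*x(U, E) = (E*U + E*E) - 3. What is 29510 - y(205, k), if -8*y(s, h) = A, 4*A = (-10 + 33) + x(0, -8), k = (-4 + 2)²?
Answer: 4249513/144 ≈ 29511.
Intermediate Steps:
x(U, E) = ⅓ - E²/9 - E*U/9 (x(U, E) = -((E*U + E*E) - 3)/9 = -((E*U + E²) - 3)/9 = -((E² + E*U) - 3)/9 = -(-3 + E² + E*U)/9 = ⅓ - E²/9 - E*U/9)
k = 4 (k = (-2)² = 4)
A = 73/18 (A = ((-10 + 33) + (⅓ - ⅑*(-8)² - ⅑*(-8)*0))/4 = (23 + (⅓ - ⅑*64 + 0))/4 = (23 + (⅓ - 64/9 + 0))/4 = (23 - 61/9)/4 = (¼)*(146/9) = 73/18 ≈ 4.0556)
y(s, h) = -73/144 (y(s, h) = -⅛*73/18 = -73/144)
29510 - y(205, k) = 29510 - 1*(-73/144) = 29510 + 73/144 = 4249513/144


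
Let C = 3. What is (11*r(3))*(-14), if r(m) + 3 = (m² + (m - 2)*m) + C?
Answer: -1848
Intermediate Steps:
r(m) = m² + m*(-2 + m) (r(m) = -3 + ((m² + (m - 2)*m) + 3) = -3 + ((m² + (-2 + m)*m) + 3) = -3 + ((m² + m*(-2 + m)) + 3) = -3 + (3 + m² + m*(-2 + m)) = m² + m*(-2 + m))
(11*r(3))*(-14) = (11*(2*3*(-1 + 3)))*(-14) = (11*(2*3*2))*(-14) = (11*12)*(-14) = 132*(-14) = -1848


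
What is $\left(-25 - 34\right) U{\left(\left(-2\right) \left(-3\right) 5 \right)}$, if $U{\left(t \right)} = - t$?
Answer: $1770$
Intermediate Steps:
$\left(-25 - 34\right) U{\left(\left(-2\right) \left(-3\right) 5 \right)} = \left(-25 - 34\right) \left(- \left(-2\right) \left(-3\right) 5\right) = - 59 \left(- 6 \cdot 5\right) = - 59 \left(\left(-1\right) 30\right) = \left(-59\right) \left(-30\right) = 1770$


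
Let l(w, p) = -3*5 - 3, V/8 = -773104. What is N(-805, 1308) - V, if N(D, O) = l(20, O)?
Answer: 6184814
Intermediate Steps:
V = -6184832 (V = 8*(-773104) = -6184832)
l(w, p) = -18 (l(w, p) = -15 - 3 = -18)
N(D, O) = -18
N(-805, 1308) - V = -18 - 1*(-6184832) = -18 + 6184832 = 6184814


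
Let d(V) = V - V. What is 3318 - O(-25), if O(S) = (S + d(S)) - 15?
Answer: 3358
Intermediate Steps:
d(V) = 0
O(S) = -15 + S (O(S) = (S + 0) - 15 = S - 15 = -15 + S)
3318 - O(-25) = 3318 - (-15 - 25) = 3318 - 1*(-40) = 3318 + 40 = 3358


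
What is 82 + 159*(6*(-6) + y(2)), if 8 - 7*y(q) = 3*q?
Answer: -39176/7 ≈ -5596.6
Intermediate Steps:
y(q) = 8/7 - 3*q/7
82 + 159*(6*(-6) + y(2)) = 82 + 159*(6*(-6) + (8/7 - 3/7*2)) = 82 + 159*(-36 + (8/7 - 6/7)) = 82 + 159*(-36 + 2/7) = 82 + 159*(-250/7) = 82 - 39750/7 = -39176/7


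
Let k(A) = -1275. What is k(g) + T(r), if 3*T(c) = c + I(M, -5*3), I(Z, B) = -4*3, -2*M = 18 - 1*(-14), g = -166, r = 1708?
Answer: -2129/3 ≈ -709.67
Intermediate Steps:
M = -16 (M = -(18 - 1*(-14))/2 = -(18 + 14)/2 = -½*32 = -16)
I(Z, B) = -12
T(c) = -4 + c/3 (T(c) = (c - 12)/3 = (-12 + c)/3 = -4 + c/3)
k(g) + T(r) = -1275 + (-4 + (⅓)*1708) = -1275 + (-4 + 1708/3) = -1275 + 1696/3 = -2129/3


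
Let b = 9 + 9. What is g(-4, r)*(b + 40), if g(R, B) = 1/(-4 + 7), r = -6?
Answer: 58/3 ≈ 19.333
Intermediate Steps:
g(R, B) = 1/3
b = 18
g(-4, r)*(b + 40) = (18 + 40)/3 = (1/3)*58 = 58/3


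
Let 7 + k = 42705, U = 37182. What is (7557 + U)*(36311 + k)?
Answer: 3534783651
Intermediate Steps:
k = 42698 (k = -7 + 42705 = 42698)
(7557 + U)*(36311 + k) = (7557 + 37182)*(36311 + 42698) = 44739*79009 = 3534783651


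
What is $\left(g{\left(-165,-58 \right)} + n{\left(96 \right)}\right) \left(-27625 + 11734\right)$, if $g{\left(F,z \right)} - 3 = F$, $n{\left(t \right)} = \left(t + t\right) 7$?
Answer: $-18783162$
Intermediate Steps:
$n{\left(t \right)} = 14 t$ ($n{\left(t \right)} = 2 t 7 = 14 t$)
$g{\left(F,z \right)} = 3 + F$
$\left(g{\left(-165,-58 \right)} + n{\left(96 \right)}\right) \left(-27625 + 11734\right) = \left(\left(3 - 165\right) + 14 \cdot 96\right) \left(-27625 + 11734\right) = \left(-162 + 1344\right) \left(-15891\right) = 1182 \left(-15891\right) = -18783162$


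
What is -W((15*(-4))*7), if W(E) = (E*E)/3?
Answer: -58800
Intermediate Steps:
W(E) = E²/3
-W((15*(-4))*7) = -((15*(-4))*7)²/3 = -(-60*7)²/3 = -(-420)²/3 = -176400/3 = -1*58800 = -58800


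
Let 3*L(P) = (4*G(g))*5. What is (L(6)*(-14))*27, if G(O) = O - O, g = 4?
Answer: 0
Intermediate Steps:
G(O) = 0
L(P) = 0 (L(P) = ((4*0)*5)/3 = (0*5)/3 = (⅓)*0 = 0)
(L(6)*(-14))*27 = (0*(-14))*27 = 0*27 = 0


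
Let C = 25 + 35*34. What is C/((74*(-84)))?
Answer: -405/2072 ≈ -0.19546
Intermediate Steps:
C = 1215 (C = 25 + 1190 = 1215)
C/((74*(-84))) = 1215/((74*(-84))) = 1215/(-6216) = 1215*(-1/6216) = -405/2072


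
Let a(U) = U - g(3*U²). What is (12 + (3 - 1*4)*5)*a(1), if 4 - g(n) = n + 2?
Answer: 14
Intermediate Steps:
g(n) = 2 - n (g(n) = 4 - (n + 2) = 4 - (2 + n) = 4 + (-2 - n) = 2 - n)
a(U) = -2 + U + 3*U² (a(U) = U - (2 - 3*U²) = U + (-2 + 3*U²) = -2 + U + 3*U²)
(12 + (3 - 1*4)*5)*a(1) = (12 + (3 - 1*4)*5)*(-2 + 1 + 3*1²) = (12 + (3 - 4)*5)*(-2 + 1 + 3*1) = (12 - 1*5)*(-2 + 1 + 3) = (12 - 5)*2 = 7*2 = 14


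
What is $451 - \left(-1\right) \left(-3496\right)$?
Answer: $-3045$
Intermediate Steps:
$451 - \left(-1\right) \left(-3496\right) = 451 - 3496 = -3045$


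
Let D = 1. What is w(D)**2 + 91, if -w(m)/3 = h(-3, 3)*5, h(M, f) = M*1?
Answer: 2116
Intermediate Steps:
h(M, f) = M
w(m) = 45 (w(m) = -(-9)*5 = -3*(-15) = 45)
w(D)**2 + 91 = 45**2 + 91 = 2025 + 91 = 2116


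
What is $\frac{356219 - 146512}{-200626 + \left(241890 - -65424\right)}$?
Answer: $\frac{209707}{106688} \approx 1.9656$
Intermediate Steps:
$\frac{356219 - 146512}{-200626 + \left(241890 - -65424\right)} = \frac{209707}{-200626 + \left(241890 + 65424\right)} = \frac{209707}{-200626 + 307314} = \frac{209707}{106688}$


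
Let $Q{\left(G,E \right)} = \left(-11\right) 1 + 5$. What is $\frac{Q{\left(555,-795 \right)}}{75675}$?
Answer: $- \frac{2}{25225} \approx -7.9286 \cdot 10^{-5}$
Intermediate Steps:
$Q{\left(G,E \right)} = -6$ ($Q{\left(G,E \right)} = -11 + 5 = -6$)
$\frac{Q{\left(555,-795 \right)}}{75675} = - \frac{6}{75675} = \left(-6\right) \frac{1}{75675} = - \frac{2}{25225}$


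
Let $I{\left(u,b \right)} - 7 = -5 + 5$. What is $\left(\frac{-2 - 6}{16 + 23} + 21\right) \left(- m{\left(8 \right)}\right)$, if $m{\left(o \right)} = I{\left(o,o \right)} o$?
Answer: $- \frac{45416}{39} \approx -1164.5$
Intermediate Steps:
$I{\left(u,b \right)} = 7$ ($I{\left(u,b \right)} = 7 + \left(-5 + 5\right) = 7 + 0 = 7$)
$m{\left(o \right)} = 7 o$
$\left(\frac{-2 - 6}{16 + 23} + 21\right) \left(- m{\left(8 \right)}\right) = \left(\frac{-2 - 6}{16 + 23} + 21\right) \left(- 7 \cdot 8\right) = \left(- \frac{8}{39} + 21\right) \left(\left(-1\right) 56\right) = \left(\left(-8\right) \frac{1}{39} + 21\right) \left(-56\right) = \left(- \frac{8}{39} + 21\right) \left(-56\right) = \frac{811}{39} \left(-56\right) = - \frac{45416}{39}$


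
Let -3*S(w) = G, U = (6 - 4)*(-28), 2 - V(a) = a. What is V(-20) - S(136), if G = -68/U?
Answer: 941/42 ≈ 22.405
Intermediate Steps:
V(a) = 2 - a
U = -56 (U = 2*(-28) = -56)
G = 17/14 (G = -68/(-56) = -68*(-1/56) = 17/14 ≈ 1.2143)
S(w) = -17/42 (S(w) = -⅓*17/14 = -17/42)
V(-20) - S(136) = (2 - 1*(-20)) - 1*(-17/42) = (2 + 20) + 17/42 = 22 + 17/42 = 941/42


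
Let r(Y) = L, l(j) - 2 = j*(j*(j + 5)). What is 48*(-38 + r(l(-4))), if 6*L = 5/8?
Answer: -1819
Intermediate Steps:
l(j) = 2 + j**2*(5 + j) (l(j) = 2 + j*(j*(j + 5)) = 2 + j*(j*(5 + j)) = 2 + j**2*(5 + j))
L = 5/48 (L = (5/8)/6 = (5*(1/8))/6 = (1/6)*(5/8) = 5/48 ≈ 0.10417)
r(Y) = 5/48
48*(-38 + r(l(-4))) = 48*(-38 + 5/48) = 48*(-1819/48) = -1819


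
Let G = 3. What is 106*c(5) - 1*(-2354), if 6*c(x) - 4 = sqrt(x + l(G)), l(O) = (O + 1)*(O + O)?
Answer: 7274/3 + 53*sqrt(29)/3 ≈ 2519.8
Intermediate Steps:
l(O) = 2*O*(1 + O) (l(O) = (1 + O)*(2*O) = 2*O*(1 + O))
c(x) = 2/3 + sqrt(24 + x)/6 (c(x) = 2/3 + sqrt(x + 2*3*(1 + 3))/6 = 2/3 + sqrt(x + 2*3*4)/6 = 2/3 + sqrt(x + 24)/6 = 2/3 + sqrt(24 + x)/6)
106*c(5) - 1*(-2354) = 106*(2/3 + sqrt(24 + 5)/6) - 1*(-2354) = 106*(2/3 + sqrt(29)/6) + 2354 = (212/3 + 53*sqrt(29)/3) + 2354 = 7274/3 + 53*sqrt(29)/3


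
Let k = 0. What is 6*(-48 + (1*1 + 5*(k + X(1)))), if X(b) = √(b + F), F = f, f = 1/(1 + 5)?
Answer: -282 + 5*√42 ≈ -249.60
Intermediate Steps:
f = ⅙ (f = 1/6 = ⅙ ≈ 0.16667)
F = ⅙ ≈ 0.16667
X(b) = √(⅙ + b) (X(b) = √(b + ⅙) = √(⅙ + b))
6*(-48 + (1*1 + 5*(k + X(1)))) = 6*(-48 + (1*1 + 5*(0 + √(6 + 36*1)/6))) = 6*(-48 + (1 + 5*(0 + √(6 + 36)/6))) = 6*(-48 + (1 + 5*(0 + √42/6))) = 6*(-48 + (1 + 5*(√42/6))) = 6*(-48 + (1 + 5*√42/6)) = 6*(-47 + 5*√42/6) = -282 + 5*√42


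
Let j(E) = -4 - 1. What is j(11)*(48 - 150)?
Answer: 510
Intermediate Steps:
j(E) = -5
j(11)*(48 - 150) = -5*(48 - 150) = -5*(-102) = 510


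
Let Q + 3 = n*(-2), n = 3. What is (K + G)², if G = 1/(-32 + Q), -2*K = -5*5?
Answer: 1046529/6724 ≈ 155.64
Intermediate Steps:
K = 25/2 (K = -(-5)*5/2 = -½*(-25) = 25/2 ≈ 12.500)
Q = -9 (Q = -3 + 3*(-2) = -3 - 6 = -9)
G = -1/41 (G = 1/(-32 - 9) = 1/(-41) = -1/41 ≈ -0.024390)
(K + G)² = (25/2 - 1/41)² = (1023/82)² = 1046529/6724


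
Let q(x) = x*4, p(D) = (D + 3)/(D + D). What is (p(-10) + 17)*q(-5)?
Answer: -347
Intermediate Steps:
p(D) = (3 + D)/(2*D) (p(D) = (3 + D)/((2*D)) = (3 + D)*(1/(2*D)) = (3 + D)/(2*D))
q(x) = 4*x
(p(-10) + 17)*q(-5) = ((1/2)*(3 - 10)/(-10) + 17)*(4*(-5)) = ((1/2)*(-1/10)*(-7) + 17)*(-20) = (7/20 + 17)*(-20) = (347/20)*(-20) = -347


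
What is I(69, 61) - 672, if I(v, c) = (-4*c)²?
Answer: 58864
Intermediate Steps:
I(v, c) = 16*c²
I(69, 61) - 672 = 16*61² - 672 = 16*3721 - 672 = 59536 - 672 = 58864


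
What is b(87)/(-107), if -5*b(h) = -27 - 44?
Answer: -71/535 ≈ -0.13271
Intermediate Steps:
b(h) = 71/5 (b(h) = -(-27 - 44)/5 = -1/5*(-71) = 71/5)
b(87)/(-107) = (71/5)/(-107) = (71/5)*(-1/107) = -71/535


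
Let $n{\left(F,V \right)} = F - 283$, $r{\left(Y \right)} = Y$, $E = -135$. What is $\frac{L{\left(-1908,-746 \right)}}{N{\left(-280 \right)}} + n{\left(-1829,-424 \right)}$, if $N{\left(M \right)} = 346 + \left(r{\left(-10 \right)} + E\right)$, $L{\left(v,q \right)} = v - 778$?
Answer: $- \frac{427198}{201} \approx -2125.4$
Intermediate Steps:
$L{\left(v,q \right)} = -778 + v$
$n{\left(F,V \right)} = -283 + F$
$N{\left(M \right)} = 201$ ($N{\left(M \right)} = 346 - 145 = 201$)
$\frac{L{\left(-1908,-746 \right)}}{N{\left(-280 \right)}} + n{\left(-1829,-424 \right)} = \frac{-778 - 1908}{201} - 2112 = \left(-2686\right) \frac{1}{201} - 2112 = - \frac{2686}{201} - 2112 = - \frac{427198}{201}$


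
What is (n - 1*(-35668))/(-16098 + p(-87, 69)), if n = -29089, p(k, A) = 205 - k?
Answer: -6579/15806 ≈ -0.41623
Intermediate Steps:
(n - 1*(-35668))/(-16098 + p(-87, 69)) = (-29089 - 1*(-35668))/(-16098 + (205 - 1*(-87))) = (-29089 + 35668)/(-16098 + (205 + 87)) = 6579/(-16098 + 292) = 6579/(-15806) = 6579*(-1/15806) = -6579/15806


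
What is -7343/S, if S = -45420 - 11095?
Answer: 7343/56515 ≈ 0.12993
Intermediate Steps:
S = -56515
-7343/S = -7343/(-56515) = -7343*(-1/56515) = 7343/56515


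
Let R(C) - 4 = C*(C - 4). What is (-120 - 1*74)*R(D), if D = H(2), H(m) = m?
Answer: 0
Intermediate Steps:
D = 2
R(C) = 4 + C*(-4 + C) (R(C) = 4 + C*(C - 4) = 4 + C*(-4 + C))
(-120 - 1*74)*R(D) = (-120 - 1*74)*(4 + 2**2 - 4*2) = (-120 - 74)*(4 + 4 - 8) = -194*0 = 0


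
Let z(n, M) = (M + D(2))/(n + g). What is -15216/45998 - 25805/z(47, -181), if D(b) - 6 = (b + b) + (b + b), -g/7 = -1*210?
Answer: 900321838279/3840833 ≈ 2.3441e+5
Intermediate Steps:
g = 1470 (g = -(-7)*210 = -7*(-210) = 1470)
D(b) = 6 + 4*b (D(b) = 6 + ((b + b) + (b + b)) = 6 + (2*b + 2*b) = 6 + 4*b)
z(n, M) = (14 + M)/(1470 + n) (z(n, M) = (M + (6 + 4*2))/(n + 1470) = (M + (6 + 8))/(1470 + n) = (M + 14)/(1470 + n) = (14 + M)/(1470 + n))
-15216/45998 - 25805/z(47, -181) = -15216/45998 - 25805*(1470 + 47)/(14 - 181) = -15216*1/45998 - 25805/(-167/1517) = -7608/22999 - 25805/((1/1517)*(-167)) = -7608/22999 - 25805/(-167/1517) = -7608/22999 - 25805*(-1517/167) = -7608/22999 + 39146185/167 = 900321838279/3840833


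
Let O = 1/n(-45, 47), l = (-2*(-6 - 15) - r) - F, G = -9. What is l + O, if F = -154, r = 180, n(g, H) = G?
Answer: 143/9 ≈ 15.889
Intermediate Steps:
n(g, H) = -9
l = 16 (l = (-2*(-6 - 15) - 1*180) - 1*(-154) = (-2*(-21) - 180) + 154 = (42 - 180) + 154 = -138 + 154 = 16)
O = -⅑ (O = 1/(-9) = -⅑ ≈ -0.11111)
l + O = 16 - ⅑ = 143/9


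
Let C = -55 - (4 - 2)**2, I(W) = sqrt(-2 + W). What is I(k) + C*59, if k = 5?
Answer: -3481 + sqrt(3) ≈ -3479.3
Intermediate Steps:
C = -59 (C = -55 - 1*2**2 = -55 - 1*4 = -55 - 4 = -59)
I(k) + C*59 = sqrt(-2 + 5) - 59*59 = sqrt(3) - 3481 = -3481 + sqrt(3)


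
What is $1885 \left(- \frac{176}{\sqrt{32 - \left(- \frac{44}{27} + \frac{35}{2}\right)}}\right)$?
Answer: $- \frac{76560 \sqrt{5226}}{67} \approx -82606.0$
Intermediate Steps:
$1885 \left(- \frac{176}{\sqrt{32 - \left(- \frac{44}{27} + \frac{35}{2}\right)}}\right) = 1885 \left(- \frac{176}{\sqrt{32 - \frac{857}{54}}}\right) = 1885 \left(- \frac{176}{\sqrt{\frac{871}{54}}}\right) = 1885 \left(- \frac{176}{\frac{1}{18} \sqrt{5226}}\right) = 1885 \left(- 176 \frac{3 \sqrt{5226}}{871}\right) = 1885 \left(- \frac{528 \sqrt{5226}}{871}\right) = - \frac{76560 \sqrt{5226}}{67}$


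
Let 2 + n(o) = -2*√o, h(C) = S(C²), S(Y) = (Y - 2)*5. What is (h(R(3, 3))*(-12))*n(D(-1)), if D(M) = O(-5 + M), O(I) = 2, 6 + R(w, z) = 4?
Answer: 240 + 240*√2 ≈ 579.41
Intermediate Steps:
R(w, z) = -2 (R(w, z) = -6 + 4 = -2)
S(Y) = -10 + 5*Y (S(Y) = (-2 + Y)*5 = -10 + 5*Y)
h(C) = -10 + 5*C²
D(M) = 2
n(o) = -2 - 2*√o
(h(R(3, 3))*(-12))*n(D(-1)) = ((-10 + 5*(-2)²)*(-12))*(-2 - 2*√2) = ((-10 + 5*4)*(-12))*(-2 - 2*√2) = ((-10 + 20)*(-12))*(-2 - 2*√2) = (10*(-12))*(-2 - 2*√2) = -120*(-2 - 2*√2) = 240 + 240*√2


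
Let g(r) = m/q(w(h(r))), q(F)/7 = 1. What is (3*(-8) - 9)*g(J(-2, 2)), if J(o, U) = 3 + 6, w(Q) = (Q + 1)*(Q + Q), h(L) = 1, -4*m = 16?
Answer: 132/7 ≈ 18.857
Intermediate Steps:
m = -4 (m = -¼*16 = -4)
w(Q) = 2*Q*(1 + Q) (w(Q) = (1 + Q)*(2*Q) = 2*Q*(1 + Q))
q(F) = 7 (q(F) = 7*1 = 7)
J(o, U) = 9
g(r) = -4/7
(3*(-8) - 9)*g(J(-2, 2)) = (3*(-8) - 9)*(-4/7) = (-24 - 9)*(-4/7) = -33*(-4/7) = 132/7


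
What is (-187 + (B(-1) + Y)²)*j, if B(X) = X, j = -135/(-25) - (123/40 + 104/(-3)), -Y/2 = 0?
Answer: -137609/20 ≈ -6880.5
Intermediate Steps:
Y = 0 (Y = -2*0 = 0)
j = 4439/120 (j = -135*(-1/25) - (123*(1/40) + 104*(-⅓)) = 27/5 - (123/40 - 104/3) = 27/5 - 1*(-3791/120) = 27/5 + 3791/120 = 4439/120 ≈ 36.992)
(-187 + (B(-1) + Y)²)*j = (-187 + (-1 + 0)²)*(4439/120) = (-187 + (-1)²)*(4439/120) = (-187 + 1)*(4439/120) = -186*4439/120 = -137609/20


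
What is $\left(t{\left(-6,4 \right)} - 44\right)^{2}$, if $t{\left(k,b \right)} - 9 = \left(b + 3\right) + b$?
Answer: $576$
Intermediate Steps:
$t{\left(k,b \right)} = 12 + 2 b$ ($t{\left(k,b \right)} = 9 + \left(\left(b + 3\right) + b\right) = 9 + \left(\left(3 + b\right) + b\right) = 9 + \left(3 + 2 b\right) = 12 + 2 b$)
$\left(t{\left(-6,4 \right)} - 44\right)^{2} = \left(\left(12 + 2 \cdot 4\right) - 44\right)^{2} = \left(\left(12 + 8\right) - 44\right)^{2} = \left(20 - 44\right)^{2} = \left(-24\right)^{2} = 576$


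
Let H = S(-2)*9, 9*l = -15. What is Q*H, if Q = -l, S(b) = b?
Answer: -30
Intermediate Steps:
l = -5/3 (l = (⅑)*(-15) = -5/3 ≈ -1.6667)
H = -18 (H = -2*9 = -18)
Q = 5/3 (Q = -1*(-5/3) = 5/3 ≈ 1.6667)
Q*H = (5/3)*(-18) = -30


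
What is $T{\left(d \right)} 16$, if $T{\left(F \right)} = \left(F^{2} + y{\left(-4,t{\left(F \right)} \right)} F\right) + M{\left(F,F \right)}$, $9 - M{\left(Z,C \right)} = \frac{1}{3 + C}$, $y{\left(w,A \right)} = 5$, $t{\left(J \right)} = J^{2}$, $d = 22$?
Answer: $\frac{241184}{25} \approx 9647.4$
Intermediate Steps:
$M{\left(Z,C \right)} = 9 - \frac{1}{3 + C}$
$T{\left(F \right)} = F^{2} + 5 F + \frac{26 + 9 F}{3 + F}$ ($T{\left(F \right)} = \left(F^{2} + 5 F\right) + \frac{26 + 9 F}{3 + F} = F^{2} + 5 F + \frac{26 + 9 F}{3 + F}$)
$T{\left(d \right)} 16 = \frac{26 + 9 \cdot 22 + 22 \left(3 + 22\right) \left(5 + 22\right)}{3 + 22} \cdot 16 = \frac{26 + 198 + 22 \cdot 25 \cdot 27}{25} \cdot 16 = \frac{26 + 198 + 14850}{25} \cdot 16 = \frac{1}{25} \cdot 15074 \cdot 16 = \frac{15074}{25} \cdot 16 = \frac{241184}{25}$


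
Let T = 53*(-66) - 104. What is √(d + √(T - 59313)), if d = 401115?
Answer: √(401115 + I*√62915) ≈ 633.34 + 0.198*I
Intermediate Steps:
T = -3602 (T = -3498 - 104 = -3602)
√(d + √(T - 59313)) = √(401115 + √(-3602 - 59313)) = √(401115 + √(-62915)) = √(401115 + I*√62915)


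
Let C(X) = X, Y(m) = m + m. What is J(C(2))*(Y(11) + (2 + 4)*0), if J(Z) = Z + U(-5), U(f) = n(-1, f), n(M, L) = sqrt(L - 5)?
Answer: 44 + 22*I*sqrt(10) ≈ 44.0 + 69.57*I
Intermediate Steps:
Y(m) = 2*m
n(M, L) = sqrt(-5 + L)
U(f) = sqrt(-5 + f)
J(Z) = Z + I*sqrt(10) (J(Z) = Z + sqrt(-5 - 5) = Z + sqrt(-10) = Z + I*sqrt(10))
J(C(2))*(Y(11) + (2 + 4)*0) = (2 + I*sqrt(10))*(2*11 + (2 + 4)*0) = (2 + I*sqrt(10))*(22 + 6*0) = (2 + I*sqrt(10))*(22 + 0) = (2 + I*sqrt(10))*22 = 44 + 22*I*sqrt(10)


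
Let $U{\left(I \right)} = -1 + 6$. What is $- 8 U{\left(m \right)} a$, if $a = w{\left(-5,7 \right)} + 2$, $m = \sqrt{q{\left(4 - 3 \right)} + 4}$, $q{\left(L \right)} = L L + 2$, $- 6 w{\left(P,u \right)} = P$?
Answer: $- \frac{340}{3} \approx -113.33$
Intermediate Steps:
$w{\left(P,u \right)} = - \frac{P}{6}$
$q{\left(L \right)} = 2 + L^{2}$ ($q{\left(L \right)} = L^{2} + 2 = 2 + L^{2}$)
$m = \sqrt{7}$ ($m = \sqrt{\left(2 + \left(4 - 3\right)^{2}\right) + 4} = \sqrt{\left(2 + 1^{2}\right) + 4} = \sqrt{\left(2 + 1\right) + 4} = \sqrt{3 + 4} = \sqrt{7} \approx 2.6458$)
$U{\left(I \right)} = 5$
$a = \frac{17}{6}$ ($a = \left(- \frac{1}{6}\right) \left(-5\right) + 2 = \frac{5}{6} + 2 = \frac{17}{6} \approx 2.8333$)
$- 8 U{\left(m \right)} a = \left(-8\right) 5 \cdot \frac{17}{6} = \left(-40\right) \frac{17}{6} = - \frac{340}{3}$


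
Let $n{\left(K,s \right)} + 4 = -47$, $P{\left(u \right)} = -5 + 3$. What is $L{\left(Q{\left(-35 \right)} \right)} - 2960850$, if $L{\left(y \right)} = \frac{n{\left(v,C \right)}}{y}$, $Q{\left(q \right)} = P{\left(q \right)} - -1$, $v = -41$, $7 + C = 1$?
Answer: $-2960799$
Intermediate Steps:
$C = -6$ ($C = -7 + 1 = -6$)
$P{\left(u \right)} = -2$
$n{\left(K,s \right)} = -51$ ($n{\left(K,s \right)} = -4 - 47 = -51$)
$Q{\left(q \right)} = -1$ ($Q{\left(q \right)} = -2 - -1 = -2 + 1 = -1$)
$L{\left(y \right)} = - \frac{51}{y}$
$L{\left(Q{\left(-35 \right)} \right)} - 2960850 = - \frac{51}{-1} - 2960850 = \left(-51\right) \left(-1\right) - 2960850 = 51 - 2960850 = -2960799$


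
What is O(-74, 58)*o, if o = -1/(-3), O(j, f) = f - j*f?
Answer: 1450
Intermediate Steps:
O(j, f) = f - f*j
o = ⅓ (o = -1*(-⅓) = ⅓ ≈ 0.33333)
O(-74, 58)*o = (58*(1 - 1*(-74)))*(⅓) = (58*(1 + 74))*(⅓) = (58*75)*(⅓) = 4350*(⅓) = 1450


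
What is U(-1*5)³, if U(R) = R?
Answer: -125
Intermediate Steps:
U(-1*5)³ = (-1*5)³ = (-5)³ = -125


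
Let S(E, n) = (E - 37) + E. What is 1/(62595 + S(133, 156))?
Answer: 1/62824 ≈ 1.5917e-5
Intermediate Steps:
S(E, n) = -37 + 2*E (S(E, n) = (-37 + E) + E = -37 + 2*E)
1/(62595 + S(133, 156)) = 1/(62595 + (-37 + 2*133)) = 1/(62595 + (-37 + 266)) = 1/(62595 + 229) = 1/62824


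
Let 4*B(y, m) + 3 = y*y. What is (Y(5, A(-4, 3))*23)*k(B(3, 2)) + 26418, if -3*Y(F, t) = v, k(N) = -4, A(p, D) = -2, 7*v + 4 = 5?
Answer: 554870/21 ≈ 26422.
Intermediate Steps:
B(y, m) = -3/4 + y**2/4 (B(y, m) = -3/4 + (y*y)/4 = -3/4 + y**2/4)
v = 1/7 (v = -4/7 + (1/7)*5 = -4/7 + 5/7 = 1/7 ≈ 0.14286)
Y(F, t) = -1/21 (Y(F, t) = -1/3*1/7 = -1/21)
(Y(5, A(-4, 3))*23)*k(B(3, 2)) + 26418 = -1/21*23*(-4) + 26418 = -23/21*(-4) + 26418 = 92/21 + 26418 = 554870/21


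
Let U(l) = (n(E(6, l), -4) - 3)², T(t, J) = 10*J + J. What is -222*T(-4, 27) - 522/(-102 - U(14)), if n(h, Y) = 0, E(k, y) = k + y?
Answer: -2439384/37 ≈ -65929.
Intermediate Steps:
T(t, J) = 11*J
U(l) = 9 (U(l) = (0 - 3)² = (-3)² = 9)
-222*T(-4, 27) - 522/(-102 - U(14)) = -2442*27 - 522/(-102 - 1*9) = -222*297 - 522/(-102 - 9) = -65934 - 522/(-111) = -65934 - 522*(-1/111) = -65934 + 174/37 = -2439384/37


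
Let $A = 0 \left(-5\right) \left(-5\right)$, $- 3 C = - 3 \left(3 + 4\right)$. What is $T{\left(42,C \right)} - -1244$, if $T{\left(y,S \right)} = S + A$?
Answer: $1251$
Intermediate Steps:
$C = 7$ ($C = - \frac{\left(-3\right) \left(3 + 4\right)}{3} = - \frac{\left(-3\right) 7}{3} = \left(- \frac{1}{3}\right) \left(-21\right) = 7$)
$A = 0$ ($A = 0 \left(-5\right) = 0$)
$T{\left(y,S \right)} = S$ ($T{\left(y,S \right)} = S + 0 = S$)
$T{\left(42,C \right)} - -1244 = 7 - -1244 = 7 + 1244 = 1251$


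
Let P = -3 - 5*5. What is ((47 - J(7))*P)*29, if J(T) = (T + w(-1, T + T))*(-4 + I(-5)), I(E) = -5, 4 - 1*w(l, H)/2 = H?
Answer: 56840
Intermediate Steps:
w(l, H) = 8 - 2*H
J(T) = -72 + 27*T (J(T) = (T + (8 - 2*(T + T)))*(-4 - 5) = (T + (8 - 4*T))*(-9) = (8 - 3*T)*(-9) = -72 + 27*T)
P = -28 (P = -3 - 25 = -28)
((47 - J(7))*P)*29 = ((47 - (-72 + 27*7))*(-28))*29 = ((47 - (-72 + 189))*(-28))*29 = ((47 - 1*117)*(-28))*29 = ((47 - 117)*(-28))*29 = -70*(-28)*29 = 1960*29 = 56840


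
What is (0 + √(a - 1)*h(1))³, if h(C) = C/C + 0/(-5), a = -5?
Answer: -6*I*√6 ≈ -14.697*I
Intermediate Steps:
h(C) = 1 (h(C) = 1 + 0*(-⅕) = 1 + 0 = 1)
(0 + √(a - 1)*h(1))³ = (0 + √(-5 - 1)*1)³ = (0 + √(-6)*1)³ = (0 + (I*√6)*1)³ = (0 + I*√6)³ = (I*√6)³ = -6*I*√6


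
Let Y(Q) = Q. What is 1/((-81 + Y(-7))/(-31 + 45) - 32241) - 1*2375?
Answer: -536111132/225731 ≈ -2375.0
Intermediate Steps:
1/((-81 + Y(-7))/(-31 + 45) - 32241) - 1*2375 = 1/((-81 - 7)/(-31 + 45) - 32241) - 1*2375 = 1/(-88/14 - 32241) - 2375 = 1/(-88*1/14 - 32241) - 2375 = 1/(-44/7 - 32241) - 2375 = 1/(-225731/7) - 2375 = -7/225731 - 2375 = -536111132/225731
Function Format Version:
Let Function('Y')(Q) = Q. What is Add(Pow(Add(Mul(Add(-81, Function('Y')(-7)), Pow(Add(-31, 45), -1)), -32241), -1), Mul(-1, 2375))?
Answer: Rational(-536111132, 225731) ≈ -2375.0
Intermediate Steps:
Add(Pow(Add(Mul(Add(-81, Function('Y')(-7)), Pow(Add(-31, 45), -1)), -32241), -1), Mul(-1, 2375)) = Add(Pow(Add(Mul(Add(-81, -7), Pow(Add(-31, 45), -1)), -32241), -1), Mul(-1, 2375)) = Add(Pow(Add(Mul(-88, Pow(14, -1)), -32241), -1), -2375) = Add(Pow(Add(Mul(-88, Rational(1, 14)), -32241), -1), -2375) = Add(Pow(Add(Rational(-44, 7), -32241), -1), -2375) = Add(Pow(Rational(-225731, 7), -1), -2375) = Add(Rational(-7, 225731), -2375) = Rational(-536111132, 225731)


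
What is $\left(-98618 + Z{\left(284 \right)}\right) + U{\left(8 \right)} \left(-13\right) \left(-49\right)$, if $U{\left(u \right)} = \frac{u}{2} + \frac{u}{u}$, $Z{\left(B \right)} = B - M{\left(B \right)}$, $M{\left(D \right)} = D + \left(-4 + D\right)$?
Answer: $-95713$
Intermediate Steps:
$M{\left(D \right)} = -4 + 2 D$
$Z{\left(B \right)} = 4 - B$ ($Z{\left(B \right)} = B - \left(-4 + 2 B\right) = 4 - B$)
$U{\left(u \right)} = 1 + \frac{u}{2}$ ($U{\left(u \right)} = u \frac{1}{2} + 1 = \frac{u}{2} + 1 = 1 + \frac{u}{2}$)
$\left(-98618 + Z{\left(284 \right)}\right) + U{\left(8 \right)} \left(-13\right) \left(-49\right) = \left(-98618 + \left(4 - 284\right)\right) + \left(1 + \frac{1}{2} \cdot 8\right) \left(-13\right) \left(-49\right) = \left(-98618 + \left(4 - 284\right)\right) + \left(1 + 4\right) \left(-13\right) \left(-49\right) = \left(-98618 - 280\right) + 5 \left(-13\right) \left(-49\right) = -98898 - -3185 = -98898 + 3185 = -95713$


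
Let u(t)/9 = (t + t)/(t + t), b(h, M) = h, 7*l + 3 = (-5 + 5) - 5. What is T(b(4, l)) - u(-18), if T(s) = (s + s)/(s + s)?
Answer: -8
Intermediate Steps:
l = -8/7 (l = -3/7 + ((-5 + 5) - 5)/7 = -3/7 + (0 - 5)/7 = -3/7 + (1/7)*(-5) = -3/7 - 5/7 = -8/7 ≈ -1.1429)
T(s) = 1 (T(s) = (2*s)/((2*s)) = (2*s)*(1/(2*s)) = 1)
u(t) = 9 (u(t) = 9*((t + t)/(t + t)) = 9*((2*t)/((2*t))) = 9*((2*t)*(1/(2*t))) = 9*1 = 9)
T(b(4, l)) - u(-18) = 1 - 1*9 = 1 - 9 = -8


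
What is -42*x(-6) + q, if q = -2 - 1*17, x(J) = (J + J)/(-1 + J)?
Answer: -91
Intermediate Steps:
x(J) = 2*J/(-1 + J) (x(J) = (2*J)/(-1 + J) = 2*J/(-1 + J))
q = -19 (q = -2 - 17 = -19)
-42*x(-6) + q = -84*(-6)/(-1 - 6) - 19 = -84*(-6)/(-7) - 19 = -84*(-6)*(-1)/7 - 19 = -42*12/7 - 19 = -72 - 19 = -91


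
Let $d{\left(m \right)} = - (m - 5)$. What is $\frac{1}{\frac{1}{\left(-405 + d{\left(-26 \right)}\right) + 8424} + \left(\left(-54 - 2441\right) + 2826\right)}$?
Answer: $\frac{8050}{2664551} \approx 0.0030211$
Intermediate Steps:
$d{\left(m \right)} = 5 - m$ ($d{\left(m \right)} = - (-5 + m) = 5 - m$)
$\frac{1}{\frac{1}{\left(-405 + d{\left(-26 \right)}\right) + 8424} + \left(\left(-54 - 2441\right) + 2826\right)} = \frac{1}{\frac{1}{\left(-405 + \left(5 - -26\right)\right) + 8424} + \left(\left(-54 - 2441\right) + 2826\right)} = \frac{1}{\frac{1}{\left(-405 + \left(5 + 26\right)\right) + 8424} + \left(-2495 + 2826\right)} = \frac{1}{\frac{1}{\left(-405 + 31\right) + 8424} + 331} = \frac{1}{\frac{1}{-374 + 8424} + 331} = \frac{1}{\frac{1}{8050} + 331} = \frac{1}{\frac{2664551}{8050}} = \frac{8050}{2664551}$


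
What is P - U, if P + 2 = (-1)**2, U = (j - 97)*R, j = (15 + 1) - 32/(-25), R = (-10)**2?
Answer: 7971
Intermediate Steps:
R = 100
j = 432/25 (j = 16 - 32*(-1)/25 = 16 - 1*(-32/25) = 16 + 32/25 = 432/25 ≈ 17.280)
U = -7972 (U = (432/25 - 97)*100 = -1993/25*100 = -7972)
P = -1 (P = -2 + (-1)**2 = -2 + 1 = -1)
P - U = -1 - 1*(-7972) = -1 + 7972 = 7971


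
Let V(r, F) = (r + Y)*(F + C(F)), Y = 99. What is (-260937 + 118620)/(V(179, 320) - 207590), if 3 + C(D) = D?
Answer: 47439/10168 ≈ 4.6655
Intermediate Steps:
C(D) = -3 + D
V(r, F) = (-3 + 2*F)*(99 + r) (V(r, F) = (r + 99)*(F + (-3 + F)) = (99 + r)*(-3 + 2*F) = (-3 + 2*F)*(99 + r))
(-260937 + 118620)/(V(179, 320) - 207590) = (-260937 + 118620)/((-297 + 198*320 + 320*179 + 179*(-3 + 320)) - 207590) = -142317/((-297 + 63360 + 57280 + 179*317) - 207590) = -142317/((-297 + 63360 + 57280 + 56743) - 207590) = -142317/(177086 - 207590) = -142317/(-30504) = -142317*(-1/30504) = 47439/10168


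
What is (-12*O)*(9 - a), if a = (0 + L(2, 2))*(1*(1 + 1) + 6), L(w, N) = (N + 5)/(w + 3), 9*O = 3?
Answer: 44/5 ≈ 8.8000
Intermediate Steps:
O = 1/3 (O = (1/9)*3 = 1/3 ≈ 0.33333)
L(w, N) = (5 + N)/(3 + w)
a = 56/5 (a = (0 + (5 + 2)/(3 + 2))*(1*(1 + 1) + 6) = (0 + 7/5)*(1*2 + 6) = (0 + (1/5)*7)*(2 + 6) = (0 + 7/5)*8 = (7/5)*8 = 56/5 ≈ 11.200)
(-12*O)*(9 - a) = (-12*1/3)*(9 - 1*56/5) = -4*(9 - 56/5) = -4*(-11/5) = 44/5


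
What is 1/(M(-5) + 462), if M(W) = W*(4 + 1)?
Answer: 1/437 ≈ 0.0022883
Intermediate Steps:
M(W) = 5*W (M(W) = W*5 = 5*W)
1/(M(-5) + 462) = 1/(5*(-5) + 462) = 1/(-25 + 462) = 1/437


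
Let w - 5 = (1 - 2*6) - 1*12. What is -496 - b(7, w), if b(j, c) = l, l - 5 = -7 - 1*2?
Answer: -492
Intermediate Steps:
l = -4 (l = 5 + (-7 - 1*2) = 5 + (-7 - 2) = 5 - 9 = -4)
w = -18 (w = 5 + ((1 - 2*6) - 1*12) = 5 + ((1 - 12) - 12) = 5 + (-11 - 12) = 5 - 23 = -18)
b(j, c) = -4
-496 - b(7, w) = -496 - 1*(-4) = -496 + 4 = -492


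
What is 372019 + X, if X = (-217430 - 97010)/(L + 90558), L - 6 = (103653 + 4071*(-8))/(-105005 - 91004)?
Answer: 6603754774053869/17751287991 ≈ 3.7202e+5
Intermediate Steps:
L = 1104969/196009 (L = 6 + (103653 + 4071*(-8))/(-105005 - 91004) = 6 + (103653 - 32568)/(-196009) = 6 + 71085*(-1/196009) = 6 - 71085/196009 = 1104969/196009 ≈ 5.6373)
X = -61633069960/17751287991 (X = (-217430 - 97010)/(1104969/196009 + 90558) = -314440/17751287991/196009 = -314440*196009/17751287991 = -61633069960/17751287991 ≈ -3.4720)
372019 + X = 372019 - 61633069960/17751287991 = 6603754774053869/17751287991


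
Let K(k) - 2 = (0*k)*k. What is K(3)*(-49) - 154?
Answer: -252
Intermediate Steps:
K(k) = 2 (K(k) = 2 + (0*k)*k = 2 + 0*k = 2 + 0 = 2)
K(3)*(-49) - 154 = 2*(-49) - 154 = -98 - 154 = -252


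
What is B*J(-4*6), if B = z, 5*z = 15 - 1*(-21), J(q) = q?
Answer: -864/5 ≈ -172.80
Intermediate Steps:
z = 36/5 (z = (15 - 1*(-21))/5 = (15 + 21)/5 = (1/5)*36 = 36/5 ≈ 7.2000)
B = 36/5 ≈ 7.2000
B*J(-4*6) = 36*(-4*6)/5 = (36/5)*(-24) = -864/5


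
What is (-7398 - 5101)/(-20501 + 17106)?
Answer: 12499/3395 ≈ 3.6816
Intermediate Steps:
(-7398 - 5101)/(-20501 + 17106) = -12499/(-3395) = -12499*(-1/3395) = 12499/3395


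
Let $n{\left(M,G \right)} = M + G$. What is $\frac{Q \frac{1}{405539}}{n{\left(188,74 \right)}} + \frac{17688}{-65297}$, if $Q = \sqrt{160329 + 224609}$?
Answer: $- \frac{17688}{65297} + \frac{\sqrt{384938}}{106251218} \approx -0.27088$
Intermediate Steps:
$n{\left(M,G \right)} = G + M$
$Q = \sqrt{384938} \approx 620.43$
$\frac{Q \frac{1}{405539}}{n{\left(188,74 \right)}} + \frac{17688}{-65297} = \frac{\sqrt{384938} \cdot \frac{1}{405539}}{74 + 188} + \frac{17688}{-65297} = \frac{\sqrt{384938} \cdot \frac{1}{405539}}{262} + 17688 \left(- \frac{1}{65297}\right) = \frac{\sqrt{384938}}{405539} \cdot \frac{1}{262} - \frac{17688}{65297} = \frac{\sqrt{384938}}{106251218} - \frac{17688}{65297} = - \frac{17688}{65297} + \frac{\sqrt{384938}}{106251218}$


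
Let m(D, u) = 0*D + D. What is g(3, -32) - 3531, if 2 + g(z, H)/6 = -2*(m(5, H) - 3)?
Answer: -3567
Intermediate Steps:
m(D, u) = D (m(D, u) = 0 + D = D)
g(z, H) = -36 (g(z, H) = -12 + 6*(-2*(5 - 3)) = -12 + 6*(-2*2) = -12 + 6*(-4) = -12 - 24 = -36)
g(3, -32) - 3531 = -36 - 3531 = -3567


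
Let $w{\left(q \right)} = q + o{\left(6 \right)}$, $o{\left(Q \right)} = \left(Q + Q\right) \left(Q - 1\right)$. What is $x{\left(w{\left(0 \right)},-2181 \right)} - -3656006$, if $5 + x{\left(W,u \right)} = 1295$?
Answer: $3657296$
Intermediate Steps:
$o{\left(Q \right)} = 2 Q \left(-1 + Q\right)$
$w{\left(q \right)} = 60 + q$ ($w{\left(q \right)} = q + 2 \cdot 6 \left(-1 + 6\right) = q + 2 \cdot 6 \cdot 5 = q + 60 = 60 + q$)
$x{\left(W,u \right)} = 1290$ ($x{\left(W,u \right)} = -5 + 1295 = 1290$)
$x{\left(w{\left(0 \right)},-2181 \right)} - -3656006 = 1290 - -3656006 = 1290 + 3656006 = 3657296$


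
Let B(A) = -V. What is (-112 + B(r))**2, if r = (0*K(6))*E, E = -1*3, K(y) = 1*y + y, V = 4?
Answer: 13456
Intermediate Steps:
K(y) = 2*y (K(y) = y + y = 2*y)
E = -3
r = 0 (r = (0*(2*6))*(-3) = (0*12)*(-3) = 0*(-3) = 0)
B(A) = -4 (B(A) = -1*4 = -4)
(-112 + B(r))**2 = (-112 - 4)**2 = (-116)**2 = 13456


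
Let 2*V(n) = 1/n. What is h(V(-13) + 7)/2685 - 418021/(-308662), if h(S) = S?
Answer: 7309478458/5386923555 ≈ 1.3569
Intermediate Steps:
V(n) = 1/(2*n) (V(n) = (1/n)/2 = 1/(2*n))
h(V(-13) + 7)/2685 - 418021/(-308662) = ((1/2)/(-13) + 7)/2685 - 418021/(-308662) = ((1/2)*(-1/13) + 7)*(1/2685) - 418021*(-1/308662) = (-1/26 + 7)*(1/2685) + 418021/308662 = (181/26)*(1/2685) + 418021/308662 = 181/69810 + 418021/308662 = 7309478458/5386923555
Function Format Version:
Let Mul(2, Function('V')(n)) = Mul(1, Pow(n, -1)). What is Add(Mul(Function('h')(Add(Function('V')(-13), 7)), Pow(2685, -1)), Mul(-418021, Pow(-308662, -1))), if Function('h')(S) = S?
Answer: Rational(7309478458, 5386923555) ≈ 1.3569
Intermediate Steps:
Function('V')(n) = Mul(Rational(1, 2), Pow(n, -1)) (Function('V')(n) = Mul(Rational(1, 2), Mul(1, Pow(n, -1))) = Mul(Rational(1, 2), Pow(n, -1)))
Add(Mul(Function('h')(Add(Function('V')(-13), 7)), Pow(2685, -1)), Mul(-418021, Pow(-308662, -1))) = Add(Mul(Add(Mul(Rational(1, 2), Pow(-13, -1)), 7), Pow(2685, -1)), Mul(-418021, Pow(-308662, -1))) = Add(Mul(Add(Mul(Rational(1, 2), Rational(-1, 13)), 7), Rational(1, 2685)), Mul(-418021, Rational(-1, 308662))) = Add(Mul(Add(Rational(-1, 26), 7), Rational(1, 2685)), Rational(418021, 308662)) = Add(Mul(Rational(181, 26), Rational(1, 2685)), Rational(418021, 308662)) = Add(Rational(181, 69810), Rational(418021, 308662)) = Rational(7309478458, 5386923555)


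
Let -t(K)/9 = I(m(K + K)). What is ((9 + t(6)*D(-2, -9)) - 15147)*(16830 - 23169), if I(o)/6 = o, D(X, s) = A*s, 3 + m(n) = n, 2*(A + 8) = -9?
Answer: 442544607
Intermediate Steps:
A = -25/2 (A = -8 + (½)*(-9) = -8 - 9/2 = -25/2 ≈ -12.500)
m(n) = -3 + n
D(X, s) = -25*s/2
I(o) = 6*o
t(K) = 162 - 108*K (t(K) = -54*(-3 + (K + K)) = -54*(-3 + 2*K) = -9*(-18 + 12*K) = 162 - 108*K)
((9 + t(6)*D(-2, -9)) - 15147)*(16830 - 23169) = ((9 + (162 - 108*6)*(-25/2*(-9))) - 15147)*(16830 - 23169) = ((9 + (162 - 648)*(225/2)) - 15147)*(-6339) = ((9 - 486*225/2) - 15147)*(-6339) = ((9 - 54675) - 15147)*(-6339) = (-54666 - 15147)*(-6339) = -69813*(-6339) = 442544607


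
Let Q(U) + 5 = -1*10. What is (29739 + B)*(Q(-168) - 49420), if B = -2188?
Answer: -1361983685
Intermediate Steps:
Q(U) = -15 (Q(U) = -5 - 1*10 = -5 - 10 = -15)
(29739 + B)*(Q(-168) - 49420) = (29739 - 2188)*(-15 - 49420) = 27551*(-49435) = -1361983685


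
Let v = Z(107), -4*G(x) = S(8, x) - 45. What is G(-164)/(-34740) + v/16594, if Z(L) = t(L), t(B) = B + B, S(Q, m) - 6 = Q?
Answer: 14611513/1152951120 ≈ 0.012673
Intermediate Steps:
S(Q, m) = 6 + Q
t(B) = 2*B
Z(L) = 2*L
G(x) = 31/4 (G(x) = -((6 + 8) - 45)/4 = -(14 - 45)/4 = -¼*(-31) = 31/4)
v = 214 (v = 2*107 = 214)
G(-164)/(-34740) + v/16594 = (31/4)/(-34740) + 214/16594 = (31/4)*(-1/34740) + 214*(1/16594) = -31/138960 + 107/8297 = 14611513/1152951120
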